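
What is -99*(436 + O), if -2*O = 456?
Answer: -20592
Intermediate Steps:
O = -228 (O = -1/2*456 = -228)
-99*(436 + O) = -99*(436 - 228) = -99*208 = -20592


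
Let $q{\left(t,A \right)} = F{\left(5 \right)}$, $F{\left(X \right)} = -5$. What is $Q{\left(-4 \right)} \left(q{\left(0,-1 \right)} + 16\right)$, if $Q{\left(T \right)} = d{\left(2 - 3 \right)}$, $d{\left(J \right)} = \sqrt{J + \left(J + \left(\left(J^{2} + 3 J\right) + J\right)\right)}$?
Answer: $11 i \sqrt{5} \approx 24.597 i$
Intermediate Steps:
$q{\left(t,A \right)} = -5$
$d{\left(J \right)} = \sqrt{J^{2} + 6 J}$ ($d{\left(J \right)} = \sqrt{J + \left(J + \left(J^{2} + 4 J\right)\right)} = \sqrt{J + \left(J^{2} + 5 J\right)} = \sqrt{J^{2} + 6 J}$)
$Q{\left(T \right)} = i \sqrt{5}$ ($Q{\left(T \right)} = \sqrt{\left(2 - 3\right) \left(6 + \left(2 - 3\right)\right)} = \sqrt{- (6 - 1)} = \sqrt{\left(-1\right) 5} = \sqrt{-5} = i \sqrt{5}$)
$Q{\left(-4 \right)} \left(q{\left(0,-1 \right)} + 16\right) = i \sqrt{5} \left(-5 + 16\right) = i \sqrt{5} \cdot 11 = 11 i \sqrt{5}$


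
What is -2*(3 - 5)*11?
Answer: 44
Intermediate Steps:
-2*(3 - 5)*11 = -2*(-2)*11 = 4*11 = 44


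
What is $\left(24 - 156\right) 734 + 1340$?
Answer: $-95548$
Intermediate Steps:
$\left(24 - 156\right) 734 + 1340 = \left(-132\right) 734 + 1340 = -96888 + 1340 = -95548$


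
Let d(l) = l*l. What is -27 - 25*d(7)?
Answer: -1252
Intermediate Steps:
d(l) = l**2
-27 - 25*d(7) = -27 - 25*7**2 = -27 - 25*49 = -27 - 1225 = -1252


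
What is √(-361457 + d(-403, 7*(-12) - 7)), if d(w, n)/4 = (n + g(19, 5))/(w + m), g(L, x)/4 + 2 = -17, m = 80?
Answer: I*√37710231589/323 ≈ 601.21*I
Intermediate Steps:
g(L, x) = -76 (g(L, x) = -8 + 4*(-17) = -8 - 68 = -76)
d(w, n) = 4*(-76 + n)/(80 + w) (d(w, n) = 4*((n - 76)/(w + 80)) = 4*((-76 + n)/(80 + w)) = 4*(-76 + n)/(80 + w))
√(-361457 + d(-403, 7*(-12) - 7)) = √(-361457 + 4*(-76 + (7*(-12) - 7))/(80 - 403)) = √(-361457 + 4*(-76 + (-84 - 7))/(-323)) = √(-361457 + 4*(-1/323)*(-76 - 91)) = √(-361457 + 4*(-1/323)*(-167)) = √(-361457 + 668/323) = √(-116749943/323) = I*√37710231589/323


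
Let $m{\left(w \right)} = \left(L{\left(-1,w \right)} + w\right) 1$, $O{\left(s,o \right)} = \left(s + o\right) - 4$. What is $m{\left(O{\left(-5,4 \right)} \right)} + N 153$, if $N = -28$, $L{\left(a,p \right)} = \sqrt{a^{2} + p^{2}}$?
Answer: $-4289 + \sqrt{26} \approx -4283.9$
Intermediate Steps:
$O{\left(s,o \right)} = -4 + o + s$ ($O{\left(s,o \right)} = \left(o + s\right) - 4 = -4 + o + s$)
$m{\left(w \right)} = w + \sqrt{1 + w^{2}}$ ($m{\left(w \right)} = \left(\sqrt{\left(-1\right)^{2} + w^{2}} + w\right) 1 = \left(\sqrt{1 + w^{2}} + w\right) 1 = \left(w + \sqrt{1 + w^{2}}\right) 1 = w + \sqrt{1 + w^{2}}$)
$m{\left(O{\left(-5,4 \right)} \right)} + N 153 = \left(\left(-4 + 4 - 5\right) + \sqrt{1 + \left(-4 + 4 - 5\right)^{2}}\right) - 4284 = \left(-5 + \sqrt{1 + \left(-5\right)^{2}}\right) - 4284 = \left(-5 + \sqrt{1 + 25}\right) - 4284 = \left(-5 + \sqrt{26}\right) - 4284 = -4289 + \sqrt{26}$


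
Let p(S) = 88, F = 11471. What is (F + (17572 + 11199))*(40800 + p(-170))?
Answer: 1645414896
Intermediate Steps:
(F + (17572 + 11199))*(40800 + p(-170)) = (11471 + (17572 + 11199))*(40800 + 88) = (11471 + 28771)*40888 = 40242*40888 = 1645414896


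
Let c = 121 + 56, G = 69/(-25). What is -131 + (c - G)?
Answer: 1219/25 ≈ 48.760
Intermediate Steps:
G = -69/25 (G = 69*(-1/25) = -69/25 ≈ -2.7600)
c = 177
-131 + (c - G) = -131 + (177 - 1*(-69/25)) = -131 + (177 + 69/25) = -131 + 4494/25 = 1219/25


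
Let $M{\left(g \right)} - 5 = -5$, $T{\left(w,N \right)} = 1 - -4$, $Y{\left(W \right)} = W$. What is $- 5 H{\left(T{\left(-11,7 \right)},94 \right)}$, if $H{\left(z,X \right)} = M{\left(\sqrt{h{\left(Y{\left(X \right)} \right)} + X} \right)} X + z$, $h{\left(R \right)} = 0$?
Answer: $-25$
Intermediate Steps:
$T{\left(w,N \right)} = 5$ ($T{\left(w,N \right)} = 1 + 4 = 5$)
$M{\left(g \right)} = 0$ ($M{\left(g \right)} = 5 - 5 = 0$)
$H{\left(z,X \right)} = z$ ($H{\left(z,X \right)} = 0 X + z = 0 + z = z$)
$- 5 H{\left(T{\left(-11,7 \right)},94 \right)} = \left(-5\right) 5 = -25$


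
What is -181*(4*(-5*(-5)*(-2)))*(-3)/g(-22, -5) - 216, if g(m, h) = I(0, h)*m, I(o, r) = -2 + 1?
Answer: -56676/11 ≈ -5152.4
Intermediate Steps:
I(o, r) = -1
g(m, h) = -m
-181*(4*(-5*(-5)*(-2)))*(-3)/g(-22, -5) - 216 = -181*(4*(-5*(-5)*(-2)))*(-3)/((-1*(-22))) - 216 = -181*(4*(25*(-2)))*(-3)/22 - 216 = -181*(4*(-50))*(-3)/22 - 216 = -181*(-200*(-3))/22 - 216 = -108600/22 - 216 = -181*300/11 - 216 = -54300/11 - 216 = -56676/11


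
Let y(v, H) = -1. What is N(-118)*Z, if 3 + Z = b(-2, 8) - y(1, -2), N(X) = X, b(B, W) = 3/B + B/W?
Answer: 885/2 ≈ 442.50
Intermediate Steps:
Z = -15/4 (Z = -3 + ((3/(-2) - 2/8) - 1*(-1)) = -3 + ((3*(-½) - 2*⅛) + 1) = -3 + ((-3/2 - ¼) + 1) = -3 + (-7/4 + 1) = -3 - ¾ = -15/4 ≈ -3.7500)
N(-118)*Z = -118*(-15/4) = 885/2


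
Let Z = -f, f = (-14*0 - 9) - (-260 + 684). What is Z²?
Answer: 187489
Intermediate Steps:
f = -433 (f = (0 - 9) - 1*424 = -9 - 424 = -433)
Z = 433 (Z = -1*(-433) = 433)
Z² = 433² = 187489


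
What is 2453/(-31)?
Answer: -2453/31 ≈ -79.129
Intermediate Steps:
2453/(-31) = 2453*(-1/31) = -2453/31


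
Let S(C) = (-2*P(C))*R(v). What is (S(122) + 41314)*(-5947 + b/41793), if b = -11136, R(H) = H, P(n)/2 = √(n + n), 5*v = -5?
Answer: -3422921458866/13931 - 662810952*√61/13931 ≈ -2.4608e+8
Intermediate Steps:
v = -1 (v = (⅕)*(-5) = -1)
P(n) = 2*√2*√n (P(n) = 2*√(n + n) = 2*√(2*n) = 2*(√2*√n) = 2*√2*√n)
S(C) = 4*√2*√C (S(C) = -4*√2*√C*(-1) = 4*√2*√C)
(S(122) + 41314)*(-5947 + b/41793) = (4*√2*√122 + 41314)*(-5947 - 11136/41793) = (8*√61 + 41314)*(-5947 - 11136*1/41793) = (41314 + 8*√61)*(-5947 - 3712/13931) = (41314 + 8*√61)*(-82851369/13931) = -3422921458866/13931 - 662810952*√61/13931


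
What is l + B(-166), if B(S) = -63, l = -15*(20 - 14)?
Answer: -153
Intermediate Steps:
l = -90 (l = -15*6 = -90)
l + B(-166) = -90 - 63 = -153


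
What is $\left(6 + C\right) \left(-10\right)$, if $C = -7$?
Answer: $10$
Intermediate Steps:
$\left(6 + C\right) \left(-10\right) = \left(6 - 7\right) \left(-10\right) = \left(-1\right) \left(-10\right) = 10$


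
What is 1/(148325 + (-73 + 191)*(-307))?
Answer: 1/112099 ≈ 8.9207e-6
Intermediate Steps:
1/(148325 + (-73 + 191)*(-307)) = 1/(148325 + 118*(-307)) = 1/(148325 - 36226) = 1/112099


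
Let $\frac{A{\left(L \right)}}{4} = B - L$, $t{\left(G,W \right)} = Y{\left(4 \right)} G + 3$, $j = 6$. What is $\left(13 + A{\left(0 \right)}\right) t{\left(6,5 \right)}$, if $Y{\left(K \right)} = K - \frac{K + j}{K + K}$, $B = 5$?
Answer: $\frac{1287}{2} \approx 643.5$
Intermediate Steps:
$Y{\left(K \right)} = K - \frac{6 + K}{2 K}$ ($Y{\left(K \right)} = K - \frac{K + 6}{K + K} = K - \frac{6 + K}{2 K}$)
$t{\left(G,W \right)} = 3 + \frac{11 G}{4}$ ($t{\left(G,W \right)} = \left(- \frac{1}{2} + 4 - \frac{3}{4}\right) G + 3 = \frac{11 G}{4} + 3 = 3 + \frac{11 G}{4}$)
$A{\left(L \right)} = 20 - 4 L$ ($A{\left(L \right)} = 4 \left(5 - L\right) = 20 - 4 L$)
$\left(13 + A{\left(0 \right)}\right) t{\left(6,5 \right)} = \left(13 + \left(20 - 0\right)\right) \left(3 + \frac{11}{4} \cdot 6\right) = \left(13 + \left(20 + 0\right)\right) \left(3 + \frac{33}{2}\right) = \left(13 + 20\right) \frac{39}{2} = 33 \cdot \frac{39}{2} = \frac{1287}{2}$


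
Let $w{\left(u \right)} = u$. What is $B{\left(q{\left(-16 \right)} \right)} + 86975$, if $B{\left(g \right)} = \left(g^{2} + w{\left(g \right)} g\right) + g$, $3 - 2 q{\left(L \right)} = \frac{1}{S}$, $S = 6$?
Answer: $\frac{6262591}{72} \approx 86980.0$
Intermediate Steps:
$q{\left(L \right)} = \frac{17}{12}$ ($q{\left(L \right)} = \frac{3}{2} - \frac{1}{2 \cdot 6} = \frac{3}{2} - \frac{1}{12} = \frac{17}{12}$)
$B{\left(g \right)} = g + 2 g^{2}$ ($B{\left(g \right)} = \left(g^{2} + g g\right) + g = \left(g^{2} + g^{2}\right) + g = 2 g^{2} + g = g + 2 g^{2}$)
$B{\left(q{\left(-16 \right)} \right)} + 86975 = \frac{17 \left(1 + 2 \cdot \frac{17}{12}\right)}{12} + 86975 = \frac{17 \left(1 + \frac{17}{6}\right)}{12} + 86975 = \frac{17}{12} \cdot \frac{23}{6} + 86975 = \frac{391}{72} + 86975 = \frac{6262591}{72}$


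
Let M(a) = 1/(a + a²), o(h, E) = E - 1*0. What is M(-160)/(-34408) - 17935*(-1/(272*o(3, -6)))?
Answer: -3206538867/291779840 ≈ -10.990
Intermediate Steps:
o(h, E) = E (o(h, E) = E + 0 = E)
M(-160)/(-34408) - 17935*(-1/(272*o(3, -6))) = (1/((-160)*(1 - 160)))/(-34408) - 17935/((-6*(-272))) = -1/160/(-159)*(-1/34408) - 17935/1632 = -1/160*(-1/159)*(-1/34408) - 17935*1/1632 = (1/25440)*(-1/34408) - 1055/96 = -1/875339520 - 1055/96 = -3206538867/291779840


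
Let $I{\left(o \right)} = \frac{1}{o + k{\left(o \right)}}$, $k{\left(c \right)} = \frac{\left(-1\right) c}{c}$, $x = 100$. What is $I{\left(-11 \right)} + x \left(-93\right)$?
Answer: $- \frac{111601}{12} \approx -9300.1$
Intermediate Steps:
$k{\left(c \right)} = -1$
$I{\left(o \right)} = \frac{1}{-1 + o}$ ($I{\left(o \right)} = \frac{1}{o - 1} = \frac{1}{-1 + o}$)
$I{\left(-11 \right)} + x \left(-93\right) = \frac{1}{-1 - 11} + 100 \left(-93\right) = \frac{1}{-12} - 9300 = - \frac{1}{12} - 9300 = - \frac{111601}{12}$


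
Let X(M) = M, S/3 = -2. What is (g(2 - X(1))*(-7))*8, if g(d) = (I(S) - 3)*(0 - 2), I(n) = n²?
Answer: 3696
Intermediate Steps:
S = -6 (S = 3*(-2) = -6)
g(d) = -66 (g(d) = ((-6)² - 3)*(0 - 2) = (36 - 3)*(-2) = 33*(-2) = -66)
(g(2 - X(1))*(-7))*8 = -66*(-7)*8 = 462*8 = 3696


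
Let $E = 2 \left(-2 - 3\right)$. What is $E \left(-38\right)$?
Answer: $380$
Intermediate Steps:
$E = -10$ ($E = 2 \left(-5\right) = -10$)
$E \left(-38\right) = \left(-10\right) \left(-38\right) = 380$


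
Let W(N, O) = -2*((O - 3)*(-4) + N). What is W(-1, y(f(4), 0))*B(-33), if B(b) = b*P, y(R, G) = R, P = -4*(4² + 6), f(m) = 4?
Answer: 29040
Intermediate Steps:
P = -88 (P = -4*(16 + 6) = -4*22 = -88)
B(b) = -88*b (B(b) = b*(-88) = -88*b)
W(N, O) = -24 - 2*N + 8*O (W(N, O) = -2*((-3 + O)*(-4) + N) = -2*((12 - 4*O) + N) = -2*(12 + N - 4*O) = -24 - 2*N + 8*O)
W(-1, y(f(4), 0))*B(-33) = (-24 - 2*(-1) + 8*4)*(-88*(-33)) = (-24 + 2 + 32)*2904 = 10*2904 = 29040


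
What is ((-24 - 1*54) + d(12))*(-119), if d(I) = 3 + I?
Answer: 7497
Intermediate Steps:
((-24 - 1*54) + d(12))*(-119) = ((-24 - 1*54) + (3 + 12))*(-119) = ((-24 - 54) + 15)*(-119) = (-78 + 15)*(-119) = -63*(-119) = 7497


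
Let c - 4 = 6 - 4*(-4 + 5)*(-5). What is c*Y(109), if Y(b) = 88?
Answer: 2640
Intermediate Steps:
c = 30 (c = 4 + (6 - 4*(-4 + 5)*(-5)) = 4 + (6 - 4*1*(-5)) = 4 + (6 - 4*(-5)) = 4 + (6 + 20) = 4 + 26 = 30)
c*Y(109) = 30*88 = 2640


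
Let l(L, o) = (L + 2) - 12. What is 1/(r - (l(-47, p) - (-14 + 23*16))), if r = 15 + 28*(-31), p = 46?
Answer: -1/442 ≈ -0.0022624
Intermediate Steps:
r = -853 (r = 15 - 868 = -853)
l(L, o) = -10 + L (l(L, o) = (2 + L) - 12 = -10 + L)
1/(r - (l(-47, p) - (-14 + 23*16))) = 1/(-853 - ((-10 - 47) - (-14 + 23*16))) = 1/(-853 - (-57 - (-14 + 368))) = 1/(-853 - (-57 - 1*354)) = 1/(-853 - (-57 - 354)) = 1/(-853 - 1*(-411)) = 1/(-853 + 411) = 1/(-442) = -1/442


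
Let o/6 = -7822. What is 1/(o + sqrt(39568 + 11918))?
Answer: -7822/367093523 - sqrt(51486)/2202561138 ≈ -2.1411e-5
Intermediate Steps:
o = -46932 (o = 6*(-7822) = -46932)
1/(o + sqrt(39568 + 11918)) = 1/(-46932 + sqrt(39568 + 11918)) = 1/(-46932 + sqrt(51486))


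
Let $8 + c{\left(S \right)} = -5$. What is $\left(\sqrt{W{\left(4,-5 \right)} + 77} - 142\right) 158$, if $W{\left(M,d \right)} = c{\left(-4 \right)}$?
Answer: $-21172$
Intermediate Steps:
$c{\left(S \right)} = -13$ ($c{\left(S \right)} = -8 - 5 = -13$)
$W{\left(M,d \right)} = -13$
$\left(\sqrt{W{\left(4,-5 \right)} + 77} - 142\right) 158 = \left(\sqrt{-13 + 77} - 142\right) 158 = \left(\sqrt{64} - 142\right) 158 = \left(8 - 142\right) 158 = \left(-134\right) 158 = -21172$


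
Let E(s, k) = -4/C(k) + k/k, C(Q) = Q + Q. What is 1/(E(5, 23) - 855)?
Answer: -23/19644 ≈ -0.0011708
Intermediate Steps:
C(Q) = 2*Q
E(s, k) = 1 - 2/k (E(s, k) = -4*1/(2*k) + k/k = -2/k + 1 = 1 - 2/k)
1/(E(5, 23) - 855) = 1/((-2 + 23)/23 - 855) = 1/((1/23)*21 - 855) = 1/(21/23 - 855) = 1/(-19644/23) = -23/19644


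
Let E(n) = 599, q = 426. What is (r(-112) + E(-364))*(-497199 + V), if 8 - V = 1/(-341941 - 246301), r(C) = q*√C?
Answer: -175188708304379/588242 - 249183271244292*I*√7/294121 ≈ -2.9782e+8 - 2.2415e+9*I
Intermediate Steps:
r(C) = 426*√C
V = 4705937/588242 (V = 8 - 1/(-341941 - 246301) = 8 - 1/(-588242) = 8 - 1*(-1/588242) = 8 + 1/588242 = 4705937/588242 ≈ 8.0000)
(r(-112) + E(-364))*(-497199 + V) = (426*√(-112) + 599)*(-497199 + 4705937/588242) = (426*(4*I*√7) + 599)*(-292468628221/588242) = (1704*I*√7 + 599)*(-292468628221/588242) = (599 + 1704*I*√7)*(-292468628221/588242) = -175188708304379/588242 - 249183271244292*I*√7/294121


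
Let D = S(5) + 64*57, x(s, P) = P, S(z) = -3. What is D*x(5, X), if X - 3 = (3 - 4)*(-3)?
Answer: 21870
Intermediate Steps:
X = 6 (X = 3 + (3 - 4)*(-3) = 3 - 1*(-3) = 3 + 3 = 6)
D = 3645 (D = -3 + 64*57 = -3 + 3648 = 3645)
D*x(5, X) = 3645*6 = 21870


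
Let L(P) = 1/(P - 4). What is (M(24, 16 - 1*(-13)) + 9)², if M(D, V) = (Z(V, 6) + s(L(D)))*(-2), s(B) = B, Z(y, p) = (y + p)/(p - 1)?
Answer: 2601/100 ≈ 26.010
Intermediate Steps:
Z(y, p) = (p + y)/(-1 + p)
L(P) = 1/(-4 + P)
M(D, V) = -12/5 - 2/(-4 + D) - 2*V/5 (M(D, V) = ((6 + V)/(-1 + 6) + 1/(-4 + D))*(-2) = ((6 + V)/5 + 1/(-4 + D))*(-2) = ((6/5 + V/5) + 1/(-4 + D))*(-2) = (6/5 + 1/(-4 + D) + V/5)*(-2) = -12/5 - 2/(-4 + D) - 2*V/5)
(M(24, 16 - 1*(-13)) + 9)² = (2*(-5 + (-6 - (16 - 1*(-13)))*(-4 + 24))/(5*(-4 + 24)) + 9)² = ((⅖)*(-5 + (-6 - (16 + 13))*20)/20 + 9)² = ((⅖)*(1/20)*(-5 + (-6 - 1*29)*20) + 9)² = ((⅖)*(1/20)*(-5 + (-6 - 29)*20) + 9)² = ((⅖)*(1/20)*(-5 - 35*20) + 9)² = ((⅖)*(1/20)*(-5 - 700) + 9)² = ((⅖)*(1/20)*(-705) + 9)² = (-141/10 + 9)² = (-51/10)² = 2601/100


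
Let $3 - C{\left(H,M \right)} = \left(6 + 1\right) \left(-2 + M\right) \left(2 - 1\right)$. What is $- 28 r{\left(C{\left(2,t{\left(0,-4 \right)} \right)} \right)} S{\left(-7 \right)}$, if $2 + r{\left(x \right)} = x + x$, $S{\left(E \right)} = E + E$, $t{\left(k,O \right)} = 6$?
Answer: $-20384$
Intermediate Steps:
$S{\left(E \right)} = 2 E$
$C{\left(H,M \right)} = 17 - 7 M$ ($C{\left(H,M \right)} = 3 - \left(6 + 1\right) \left(-2 + M\right) \left(2 - 1\right) = 3 - 7 \left(-2 + M\right) 1 = 3 - \left(-14 + 7 M\right) 1 = 3 - \left(-14 + 7 M\right) = 17 - 7 M$)
$r{\left(x \right)} = -2 + 2 x$ ($r{\left(x \right)} = -2 + \left(x + x\right) = -2 + 2 x$)
$- 28 r{\left(C{\left(2,t{\left(0,-4 \right)} \right)} \right)} S{\left(-7 \right)} = - 28 \left(-2 + 2 \left(17 - 42\right)\right) 2 \left(-7\right) = - 28 \left(-2 + 2 \left(17 - 42\right)\right) \left(-14\right) = - 28 \left(-2 + 2 \left(-25\right)\right) \left(-14\right) = - 28 \left(-2 - 50\right) \left(-14\right) = \left(-28\right) \left(-52\right) \left(-14\right) = 1456 \left(-14\right) = -20384$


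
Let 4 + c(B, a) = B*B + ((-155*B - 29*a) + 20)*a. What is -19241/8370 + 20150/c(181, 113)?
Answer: -67617961759/29341026630 ≈ -2.3046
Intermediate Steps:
c(B, a) = -4 + B² + a*(20 - 155*B - 29*a) (c(B, a) = -4 + (B*B + ((-155*B - 29*a) + 20)*a) = -4 + (B² + (20 - 155*B - 29*a)*a) = -4 + (B² + a*(20 - 155*B - 29*a)) = -4 + B² + a*(20 - 155*B - 29*a))
-19241/8370 + 20150/c(181, 113) = -19241/8370 + 20150/(-4 + 181² - 29*113² + 20*113 - 155*181*113) = -19241*1/8370 + 20150/(-4 + 32761 - 29*12769 + 2260 - 3170215) = -19241/8370 + 20150/(-4 + 32761 - 370301 + 2260 - 3170215) = -19241/8370 + 20150/(-3505499) = -19241/8370 + 20150*(-1/3505499) = -19241/8370 - 20150/3505499 = -67617961759/29341026630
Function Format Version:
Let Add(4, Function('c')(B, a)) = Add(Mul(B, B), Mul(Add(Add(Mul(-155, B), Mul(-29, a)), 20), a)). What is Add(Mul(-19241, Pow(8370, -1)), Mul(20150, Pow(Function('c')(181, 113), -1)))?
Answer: Rational(-67617961759, 29341026630) ≈ -2.3046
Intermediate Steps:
Function('c')(B, a) = Add(-4, Pow(B, 2), Mul(a, Add(20, Mul(-155, B), Mul(-29, a)))) (Function('c')(B, a) = Add(-4, Add(Mul(B, B), Mul(Add(Add(Mul(-155, B), Mul(-29, a)), 20), a))) = Add(-4, Add(Pow(B, 2), Mul(Add(20, Mul(-155, B), Mul(-29, a)), a))) = Add(-4, Add(Pow(B, 2), Mul(a, Add(20, Mul(-155, B), Mul(-29, a))))) = Add(-4, Pow(B, 2), Mul(a, Add(20, Mul(-155, B), Mul(-29, a)))))
Add(Mul(-19241, Pow(8370, -1)), Mul(20150, Pow(Function('c')(181, 113), -1))) = Add(Mul(-19241, Pow(8370, -1)), Mul(20150, Pow(Add(-4, Pow(181, 2), Mul(-29, Pow(113, 2)), Mul(20, 113), Mul(-155, 181, 113)), -1))) = Add(Mul(-19241, Rational(1, 8370)), Mul(20150, Pow(Add(-4, 32761, Mul(-29, 12769), 2260, -3170215), -1))) = Add(Rational(-19241, 8370), Mul(20150, Pow(Add(-4, 32761, -370301, 2260, -3170215), -1))) = Add(Rational(-19241, 8370), Mul(20150, Pow(-3505499, -1))) = Add(Rational(-19241, 8370), Mul(20150, Rational(-1, 3505499))) = Add(Rational(-19241, 8370), Rational(-20150, 3505499)) = Rational(-67617961759, 29341026630)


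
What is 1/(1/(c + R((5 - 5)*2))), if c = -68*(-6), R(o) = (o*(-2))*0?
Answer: 408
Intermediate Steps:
R(o) = 0 (R(o) = -2*o*0 = 0)
c = 408
1/(1/(c + R((5 - 5)*2))) = 1/(1/(408 + 0)) = 1/(1/408) = 408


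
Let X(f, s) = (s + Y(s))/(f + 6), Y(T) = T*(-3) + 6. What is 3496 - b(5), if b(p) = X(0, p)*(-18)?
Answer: 3484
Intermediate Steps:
Y(T) = 6 - 3*T (Y(T) = -3*T + 6 = 6 - 3*T)
X(f, s) = (6 - 2*s)/(6 + f) (X(f, s) = (s + (6 - 3*s))/(f + 6) = (6 - 2*s)/(6 + f))
b(p) = -18 + 6*p (b(p) = (2*(3 - p)/(6 + 0))*(-18) = (2*(3 - p)/6)*(-18) = (2*(⅙)*(3 - p))*(-18) = (1 - p/3)*(-18) = -18 + 6*p)
3496 - b(5) = 3496 - (-18 + 6*5) = 3496 - (-18 + 30) = 3496 - 1*12 = 3496 - 12 = 3484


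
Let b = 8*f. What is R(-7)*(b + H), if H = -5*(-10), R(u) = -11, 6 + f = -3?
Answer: 242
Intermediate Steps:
f = -9 (f = -6 - 3 = -9)
H = 50
b = -72 (b = 8*(-9) = -72)
R(-7)*(b + H) = -11*(-72 + 50) = -11*(-22) = 242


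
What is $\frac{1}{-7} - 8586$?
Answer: $- \frac{60103}{7} \approx -8586.1$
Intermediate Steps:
$\frac{1}{-7} - 8586 = - \frac{1}{7} - 8586 = - \frac{60103}{7}$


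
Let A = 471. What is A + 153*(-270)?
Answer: -40839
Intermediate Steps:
A + 153*(-270) = 471 + 153*(-270) = 471 - 41310 = -40839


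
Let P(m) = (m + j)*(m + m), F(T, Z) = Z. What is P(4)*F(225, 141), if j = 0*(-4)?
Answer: 4512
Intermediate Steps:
j = 0
P(m) = 2*m² (P(m) = (m + 0)*(m + m) = m*(2*m) = 2*m²)
P(4)*F(225, 141) = (2*4²)*141 = (2*16)*141 = 32*141 = 4512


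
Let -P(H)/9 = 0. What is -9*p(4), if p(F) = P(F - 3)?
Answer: 0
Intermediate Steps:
P(H) = 0 (P(H) = -9*0 = 0)
p(F) = 0
-9*p(4) = -9*0 = 0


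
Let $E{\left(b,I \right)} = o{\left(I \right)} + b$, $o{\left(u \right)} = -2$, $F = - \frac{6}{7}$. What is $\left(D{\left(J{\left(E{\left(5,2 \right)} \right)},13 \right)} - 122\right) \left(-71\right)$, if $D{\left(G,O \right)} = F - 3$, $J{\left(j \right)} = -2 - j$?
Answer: $\frac{62551}{7} \approx 8935.9$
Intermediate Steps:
$F = - \frac{6}{7}$ ($F = \left(-6\right) \frac{1}{7} = - \frac{6}{7} \approx -0.85714$)
$E{\left(b,I \right)} = -2 + b$
$D{\left(G,O \right)} = - \frac{27}{7}$ ($D{\left(G,O \right)} = - \frac{6}{7} - 3 = - \frac{27}{7}$)
$\left(D{\left(J{\left(E{\left(5,2 \right)} \right)},13 \right)} - 122\right) \left(-71\right) = \left(- \frac{27}{7} - 122\right) \left(-71\right) = \left(- \frac{881}{7}\right) \left(-71\right) = \frac{62551}{7}$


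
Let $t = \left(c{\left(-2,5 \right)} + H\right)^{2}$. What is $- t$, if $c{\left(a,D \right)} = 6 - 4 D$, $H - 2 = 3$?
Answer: $-81$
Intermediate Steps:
$H = 5$ ($H = 2 + 3 = 5$)
$t = 81$ ($t = \left(\left(6 - 20\right) + 5\right)^{2} = \left(-14 + 5\right)^{2} = \left(-9\right)^{2} = 81$)
$- t = \left(-1\right) 81 = -81$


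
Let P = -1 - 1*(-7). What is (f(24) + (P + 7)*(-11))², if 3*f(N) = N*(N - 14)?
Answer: 3969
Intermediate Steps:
f(N) = N*(-14 + N)/3 (f(N) = (N*(N - 14))/3 = (N*(-14 + N))/3 = N*(-14 + N)/3)
P = 6 (P = -1 + 7 = 6)
(f(24) + (P + 7)*(-11))² = ((⅓)*24*(-14 + 24) + (6 + 7)*(-11))² = ((⅓)*24*10 + 13*(-11))² = (80 - 143)² = (-63)² = 3969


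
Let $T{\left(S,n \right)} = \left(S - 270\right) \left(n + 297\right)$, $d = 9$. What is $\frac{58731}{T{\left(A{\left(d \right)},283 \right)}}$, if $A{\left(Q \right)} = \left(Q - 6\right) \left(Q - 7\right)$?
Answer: $- \frac{19577}{51040} \approx -0.38356$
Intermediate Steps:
$A{\left(Q \right)} = \left(-7 + Q\right) \left(-6 + Q\right)$ ($A{\left(Q \right)} = \left(-6 + Q\right) \left(-7 + Q\right) = \left(-7 + Q\right) \left(-6 + Q\right)$)
$T{\left(S,n \right)} = \left(-270 + S\right) \left(297 + n\right)$
$\frac{58731}{T{\left(A{\left(d \right)},283 \right)}} = \frac{58731}{-80190 - 76410 + 297 \left(42 + 9^{2} - 117\right) + \left(42 + 9^{2} - 117\right) 283} = \frac{58731}{-80190 - 76410 + 297 \left(42 + 81 - 117\right) + \left(42 + 81 - 117\right) 283} = \frac{58731}{-80190 - 76410 + 297 \cdot 6 + 6 \cdot 283} = \frac{58731}{-80190 - 76410 + 1782 + 1698} = \frac{58731}{-153120} = 58731 \left(- \frac{1}{153120}\right) = - \frac{19577}{51040}$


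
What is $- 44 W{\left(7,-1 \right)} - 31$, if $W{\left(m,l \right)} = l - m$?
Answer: $321$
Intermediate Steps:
$- 44 W{\left(7,-1 \right)} - 31 = - 44 \left(-1 - 7\right) - 31 = \left(-44\right) \left(-8\right) - 31 = 352 - 31 = 321$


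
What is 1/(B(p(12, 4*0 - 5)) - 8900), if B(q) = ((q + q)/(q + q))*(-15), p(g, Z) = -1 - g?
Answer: -1/8915 ≈ -0.00011217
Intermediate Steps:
B(q) = -15 (B(q) = ((2*q)/((2*q)))*(-15) = ((2*q)*(1/(2*q)))*(-15) = 1*(-15) = -15)
1/(B(p(12, 4*0 - 5)) - 8900) = 1/(-15 - 8900) = 1/(-8915) = -1/8915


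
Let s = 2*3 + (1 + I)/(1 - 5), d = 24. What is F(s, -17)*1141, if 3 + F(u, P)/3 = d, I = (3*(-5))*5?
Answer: 71883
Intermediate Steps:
I = -75 (I = -15*5 = -75)
s = 49/2 (s = 2*3 + (1 - 75)/(1 - 5) = 6 - 74/(-4) = 6 - 74*(-¼) = 6 + 37/2 = 49/2 ≈ 24.500)
F(u, P) = 63 (F(u, P) = -9 + 3*24 = -9 + 72 = 63)
F(s, -17)*1141 = 63*1141 = 71883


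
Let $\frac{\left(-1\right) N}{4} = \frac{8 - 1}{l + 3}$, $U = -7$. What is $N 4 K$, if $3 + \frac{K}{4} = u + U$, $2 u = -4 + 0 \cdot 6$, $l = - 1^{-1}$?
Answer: $2688$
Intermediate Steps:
$l = -1$ ($l = \left(-1\right) 1 = -1$)
$u = -2$ ($u = \frac{-4 + 0 \cdot 6}{2} = \frac{-4 + 0}{2} = \frac{1}{2} \left(-4\right) = -2$)
$K = -48$ ($K = -12 + 4 \left(-2 - 7\right) = -12 + 4 \left(-9\right) = -12 - 36 = -48$)
$N = -14$ ($N = - 4 \frac{8 - 1}{-1 + 3} = - 4 \cdot \frac{7}{2} = - 4 \cdot 7 \cdot \frac{1}{2} = \left(-4\right) \frac{7}{2} = -14$)
$N 4 K = \left(-14\right) 4 \left(-48\right) = \left(-56\right) \left(-48\right) = 2688$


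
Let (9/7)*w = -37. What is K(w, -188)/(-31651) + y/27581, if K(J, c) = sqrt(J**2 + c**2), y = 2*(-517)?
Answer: -1034/27581 - sqrt(2929945)/284859 ≈ -0.043499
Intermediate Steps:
w = -259/9 (w = (7/9)*(-37) = -259/9 ≈ -28.778)
y = -1034
K(w, -188)/(-31651) + y/27581 = sqrt((-259/9)**2 + (-188)**2)/(-31651) - 1034/27581 = sqrt(67081/81 + 35344)*(-1/31651) - 1034*1/27581 = sqrt(2929945/81)*(-1/31651) - 1034/27581 = (sqrt(2929945)/9)*(-1/31651) - 1034/27581 = -sqrt(2929945)/284859 - 1034/27581 = -1034/27581 - sqrt(2929945)/284859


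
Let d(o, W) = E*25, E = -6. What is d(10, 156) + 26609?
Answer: 26459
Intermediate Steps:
d(o, W) = -150 (d(o, W) = -6*25 = -150)
d(10, 156) + 26609 = -150 + 26609 = 26459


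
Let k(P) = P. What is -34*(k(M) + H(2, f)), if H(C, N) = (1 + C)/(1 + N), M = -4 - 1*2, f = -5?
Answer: 459/2 ≈ 229.50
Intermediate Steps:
M = -6 (M = -4 - 2 = -6)
H(C, N) = (1 + C)/(1 + N)
-34*(k(M) + H(2, f)) = -34*(-6 + (1 + 2)/(1 - 5)) = -34*(-6 + 3/(-4)) = -34*(-6 - 1/4*3) = -34*(-6 - 3/4) = -34*(-27/4) = 459/2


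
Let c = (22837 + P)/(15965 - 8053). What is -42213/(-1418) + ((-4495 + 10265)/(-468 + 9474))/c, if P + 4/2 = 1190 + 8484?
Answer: 6211845221911/207578222286 ≈ 29.925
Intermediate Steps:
P = 9672 (P = -2 + (1190 + 8484) = -2 + 9674 = 9672)
c = 32509/7912 (c = (22837 + 9672)/(15965 - 8053) = 32509/7912 ≈ 4.1088)
-42213/(-1418) + ((-4495 + 10265)/(-468 + 9474))/c = -42213/(-1418) + ((-4495 + 10265)/(-468 + 9474))/(32509/7912) = -42213*(-1/1418) + (5770/9006)*(7912/32509) = 42213/1418 + (5770*(1/9006))*(7912/32509) = 42213/1418 + (2885/4503)*(7912/32509) = 42213/1418 + 22826120/146388027 = 6211845221911/207578222286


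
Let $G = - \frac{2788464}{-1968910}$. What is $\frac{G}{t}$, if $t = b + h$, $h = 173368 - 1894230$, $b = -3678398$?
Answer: $- \frac{348558}{1328832125825} \approx -2.623 \cdot 10^{-7}$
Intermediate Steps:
$h = -1720862$ ($h = 173368 - 1894230 = -1720862$)
$G = \frac{1394232}{984455}$ ($G = \left(-2788464\right) \left(- \frac{1}{1968910}\right) = \frac{1394232}{984455} \approx 1.4162$)
$t = -5399260$ ($t = -3678398 - 1720862 = -5399260$)
$\frac{G}{t} = \frac{1394232}{984455 \left(-5399260\right)} = \frac{1394232}{984455} \left(- \frac{1}{5399260}\right) = - \frac{348558}{1328832125825}$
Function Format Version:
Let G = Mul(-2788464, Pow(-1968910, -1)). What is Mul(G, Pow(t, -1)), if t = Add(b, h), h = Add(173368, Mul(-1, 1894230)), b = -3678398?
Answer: Rational(-348558, 1328832125825) ≈ -2.6230e-7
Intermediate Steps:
h = -1720862 (h = Add(173368, -1894230) = -1720862)
G = Rational(1394232, 984455) (G = Mul(-2788464, Rational(-1, 1968910)) = Rational(1394232, 984455) ≈ 1.4162)
t = -5399260 (t = Add(-3678398, -1720862) = -5399260)
Mul(G, Pow(t, -1)) = Mul(Rational(1394232, 984455), Pow(-5399260, -1)) = Mul(Rational(1394232, 984455), Rational(-1, 5399260)) = Rational(-348558, 1328832125825)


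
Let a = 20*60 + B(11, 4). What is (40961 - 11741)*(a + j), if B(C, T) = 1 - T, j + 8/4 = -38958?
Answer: -1103434860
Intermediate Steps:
j = -38960 (j = -2 - 38958 = -38960)
a = 1197 (a = 20*60 + (1 - 1*4) = 1200 + (1 - 4) = 1200 - 3 = 1197)
(40961 - 11741)*(a + j) = (40961 - 11741)*(1197 - 38960) = 29220*(-37763) = -1103434860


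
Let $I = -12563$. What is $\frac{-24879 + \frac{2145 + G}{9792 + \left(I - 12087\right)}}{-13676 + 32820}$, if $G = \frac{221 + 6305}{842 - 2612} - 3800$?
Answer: $- \frac{81785178283}{62932693380} \approx -1.2996$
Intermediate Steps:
$G = - \frac{3366263}{885}$ ($G = \frac{6526}{-1770} - 3800 = 6526 \left(- \frac{1}{1770}\right) - 3800 = - \frac{3263}{885} - 3800 = - \frac{3366263}{885} \approx -3803.7$)
$\frac{-24879 + \frac{2145 + G}{9792 + \left(I - 12087\right)}}{-13676 + 32820} = \frac{-24879 + \frac{2145 - \frac{3366263}{885}}{9792 - 24650}}{-13676 + 32820} = \frac{-24879 - \frac{1467938}{885 \left(9792 - 24650\right)}}{19144} = \left(-24879 - \frac{1467938}{885 \left(-14858\right)}\right) \frac{1}{19144} = \left(-24879 - - \frac{733969}{6574665}\right) \frac{1}{19144} = \left(-24879 + \frac{733969}{6574665}\right) \frac{1}{19144} = \left(- \frac{163570356566}{6574665}\right) \frac{1}{19144} = - \frac{81785178283}{62932693380}$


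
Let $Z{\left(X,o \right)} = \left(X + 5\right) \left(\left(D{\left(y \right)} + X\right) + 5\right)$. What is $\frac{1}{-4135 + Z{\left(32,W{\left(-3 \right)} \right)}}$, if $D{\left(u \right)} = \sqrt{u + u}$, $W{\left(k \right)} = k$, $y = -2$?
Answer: $- \frac{1383}{3828116} - \frac{37 i}{3828116} \approx -0.00036127 - 9.6653 \cdot 10^{-6} i$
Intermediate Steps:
$D{\left(u \right)} = \sqrt{2} \sqrt{u}$ ($D{\left(u \right)} = \sqrt{2 u} = \sqrt{2} \sqrt{u}$)
$Z{\left(X,o \right)} = \left(5 + X\right) \left(5 + X + 2 i\right)$ ($Z{\left(X,o \right)} = \left(X + 5\right) \left(\left(\sqrt{2} \sqrt{-2} + X\right) + 5\right) = \left(5 + X\right) \left(\left(\sqrt{2} i \sqrt{2} + X\right) + 5\right) = \left(5 + X\right) \left(\left(2 i + X\right) + 5\right) = \left(5 + X\right) \left(\left(X + 2 i\right) + 5\right) = \left(5 + X\right) \left(5 + X + 2 i\right)$)
$\frac{1}{-4135 + Z{\left(32,W{\left(-3 \right)} \right)}} = \frac{1}{-4135 + \left(25 + 32^{2} + 10 i + 2 \cdot 32 \left(5 + i\right)\right)} = \frac{1}{-4135 + \left(25 + 1024 + 10 i + \left(320 + 64 i\right)\right)} = \frac{1}{-4135 + \left(1369 + 74 i\right)} = \frac{1}{-2766 + 74 i} = \frac{-2766 - 74 i}{7656232}$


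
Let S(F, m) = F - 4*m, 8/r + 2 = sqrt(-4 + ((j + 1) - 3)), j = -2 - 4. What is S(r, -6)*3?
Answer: 12*(5*I + 6*sqrt(3))/(I + sqrt(3)) ≈ 69.0 - 5.1962*I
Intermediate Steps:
j = -6
r = 8/(-2 + 2*I*sqrt(3)) (r = 8/(-2 + sqrt(-4 + ((-6 + 1) - 3))) = 8/(-2 + sqrt(-4 + (-5 - 3))) = 8/(-2 + sqrt(-4 - 8)) = 8/(-2 + sqrt(-12)) = 8/(-2 + 2*I*sqrt(3)) ≈ -1.0 - 1.732*I)
S(r, -6)*3 = ((-1 - I*sqrt(3)) - 4*(-6))*3 = ((-1 - I*sqrt(3)) + 24)*3 = (23 - I*sqrt(3))*3 = 69 - 3*I*sqrt(3)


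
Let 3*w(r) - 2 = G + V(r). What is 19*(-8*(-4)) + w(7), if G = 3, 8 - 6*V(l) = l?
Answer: 10975/18 ≈ 609.72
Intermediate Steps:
V(l) = 4/3 - l/6
w(r) = 19/9 - r/18 (w(r) = ⅔ + (3 + (4/3 - r/6))/3 = ⅔ + (13/3 - r/6)/3 = ⅔ + (13/9 - r/18) = 19/9 - r/18)
19*(-8*(-4)) + w(7) = 19*(-8*(-4)) + (19/9 - 1/18*7) = 19*32 + (19/9 - 7/18) = 608 + 31/18 = 10975/18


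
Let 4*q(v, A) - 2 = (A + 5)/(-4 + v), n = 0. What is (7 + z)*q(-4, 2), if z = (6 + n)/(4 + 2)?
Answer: 9/4 ≈ 2.2500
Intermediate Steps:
q(v, A) = ½ + (5 + A)/(4*(-4 + v)) (q(v, A) = ½ + ((A + 5)/(-4 + v))/4 = ½ + ((5 + A)/(-4 + v))/4 = ½ + (5 + A)/(4*(-4 + v)))
z = 1 (z = (6 + 0)/(4 + 2) = 6/6 = 6*(⅙) = 1)
(7 + z)*q(-4, 2) = (7 + 1)*((-3 + 2 + 2*(-4))/(4*(-4 - 4))) = 8*((¼)*(-3 + 2 - 8)/(-8)) = 8*((¼)*(-⅛)*(-9)) = 8*(9/32) = 9/4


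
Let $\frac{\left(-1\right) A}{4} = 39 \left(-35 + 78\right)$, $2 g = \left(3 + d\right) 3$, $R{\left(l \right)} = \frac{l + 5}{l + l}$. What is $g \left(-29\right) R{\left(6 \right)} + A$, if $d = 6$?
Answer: $- \frac{56535}{8} \approx -7066.9$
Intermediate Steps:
$R{\left(l \right)} = \frac{5 + l}{2 l}$
$g = \frac{27}{2}$ ($g = \frac{\left(3 + 6\right) 3}{2} = \frac{9 \cdot 3}{2} = \frac{1}{2} \cdot 27 = \frac{27}{2} \approx 13.5$)
$A = -6708$ ($A = - 4 \cdot 39 \left(-35 + 78\right) = - 4 \cdot 39 \cdot 43 = \left(-4\right) 1677 = -6708$)
$g \left(-29\right) R{\left(6 \right)} + A = \frac{27}{2} \left(-29\right) \frac{5 + 6}{2 \cdot 6} - 6708 = - \frac{783 \cdot \frac{1}{2} \cdot \frac{1}{6} \cdot 11}{2} - 6708 = \left(- \frac{783}{2}\right) \frac{11}{12} - 6708 = - \frac{2871}{8} - 6708 = - \frac{56535}{8}$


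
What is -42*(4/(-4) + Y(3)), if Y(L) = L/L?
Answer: 0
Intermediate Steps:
Y(L) = 1
-42*(4/(-4) + Y(3)) = -42*(4/(-4) + 1) = -42*(4*(-¼) + 1) = -42*(-1 + 1) = -42*0 = 0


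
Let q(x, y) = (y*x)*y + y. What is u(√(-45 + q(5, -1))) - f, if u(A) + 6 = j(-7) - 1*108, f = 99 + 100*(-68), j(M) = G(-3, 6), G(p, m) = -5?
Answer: 6582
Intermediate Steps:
q(x, y) = y + x*y² (q(x, y) = (x*y)*y + y = x*y² + y = y + x*y²)
j(M) = -5
f = -6701 (f = 99 - 6800 = -6701)
u(A) = -119 (u(A) = -6 + (-5 - 1*108) = -6 + (-5 - 108) = -6 - 113 = -119)
u(√(-45 + q(5, -1))) - f = -119 - 1*(-6701) = -119 + 6701 = 6582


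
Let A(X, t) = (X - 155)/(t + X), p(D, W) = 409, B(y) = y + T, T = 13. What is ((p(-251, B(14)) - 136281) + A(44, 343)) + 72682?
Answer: -8151547/129 ≈ -63190.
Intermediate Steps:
B(y) = 13 + y (B(y) = y + 13 = 13 + y)
A(X, t) = (-155 + X)/(X + t)
((p(-251, B(14)) - 136281) + A(44, 343)) + 72682 = ((409 - 136281) + (-155 + 44)/(44 + 343)) + 72682 = (-135872 - 111/387) + 72682 = (-135872 + (1/387)*(-111)) + 72682 = (-135872 - 37/129) + 72682 = -17527525/129 + 72682 = -8151547/129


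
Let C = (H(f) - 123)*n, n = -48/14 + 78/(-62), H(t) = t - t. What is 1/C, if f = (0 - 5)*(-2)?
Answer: 217/125091 ≈ 0.0017347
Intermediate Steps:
f = 10 (f = -5*(-2) = 10)
H(t) = 0
n = -1017/217 (n = -48*1/14 + 78*(-1/62) = -24/7 - 39/31 = -1017/217 ≈ -4.6866)
C = 125091/217 (C = (0 - 123)*(-1017/217) = -123*(-1017/217) = 125091/217 ≈ 576.46)
1/C = 1/(125091/217) = 217/125091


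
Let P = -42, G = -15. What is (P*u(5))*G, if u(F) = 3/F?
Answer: 378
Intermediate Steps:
(P*u(5))*G = -126/5*(-15) = 378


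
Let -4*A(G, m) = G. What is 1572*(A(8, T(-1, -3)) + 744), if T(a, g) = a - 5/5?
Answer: 1166424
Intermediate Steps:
T(a, g) = -1 + a (T(a, g) = a - 5*⅕ = a - 1 = -1 + a)
A(G, m) = -G/4
1572*(A(8, T(-1, -3)) + 744) = 1572*(-¼*8 + 744) = 1572*(-2 + 744) = 1572*742 = 1166424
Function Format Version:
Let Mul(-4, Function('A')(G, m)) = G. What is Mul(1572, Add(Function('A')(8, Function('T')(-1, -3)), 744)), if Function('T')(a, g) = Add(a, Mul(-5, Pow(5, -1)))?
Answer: 1166424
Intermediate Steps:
Function('T')(a, g) = Add(-1, a) (Function('T')(a, g) = Add(a, Mul(-5, Rational(1, 5))) = Add(a, -1) = Add(-1, a))
Function('A')(G, m) = Mul(Rational(-1, 4), G)
Mul(1572, Add(Function('A')(8, Function('T')(-1, -3)), 744)) = Mul(1572, Add(Mul(Rational(-1, 4), 8), 744)) = Mul(1572, Add(-2, 744)) = Mul(1572, 742) = 1166424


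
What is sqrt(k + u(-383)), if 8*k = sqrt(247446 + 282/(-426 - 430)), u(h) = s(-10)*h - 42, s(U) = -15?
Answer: sqrt(1044698352 + 107*sqrt(11332021929))/428 ≈ 75.929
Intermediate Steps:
u(h) = -42 - 15*h (u(h) = -15*h - 42 = -42 - 15*h)
k = sqrt(11332021929)/1712 (k = sqrt(247446 + 282/(-426 - 430))/8 = sqrt(247446 + 282/(-856))/8 = sqrt(247446 + 282*(-1/856))/8 = sqrt(247446 - 141/428)/8 = sqrt(105906747/428)/8 = (sqrt(11332021929)/214)/8 = sqrt(11332021929)/1712 ≈ 62.180)
sqrt(k + u(-383)) = sqrt(sqrt(11332021929)/1712 + (-42 - 15*(-383))) = sqrt(sqrt(11332021929)/1712 + (-42 + 5745)) = sqrt(sqrt(11332021929)/1712 + 5703) = sqrt(5703 + sqrt(11332021929)/1712)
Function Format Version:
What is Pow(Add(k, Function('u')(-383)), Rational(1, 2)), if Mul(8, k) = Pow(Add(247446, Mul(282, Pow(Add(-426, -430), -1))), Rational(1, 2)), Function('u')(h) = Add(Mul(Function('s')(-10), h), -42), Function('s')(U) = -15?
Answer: Mul(Rational(1, 428), Pow(Add(1044698352, Mul(107, Pow(11332021929, Rational(1, 2)))), Rational(1, 2))) ≈ 75.929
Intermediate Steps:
Function('u')(h) = Add(-42, Mul(-15, h)) (Function('u')(h) = Add(Mul(-15, h), -42) = Add(-42, Mul(-15, h)))
k = Mul(Rational(1, 1712), Pow(11332021929, Rational(1, 2))) (k = Mul(Rational(1, 8), Pow(Add(247446, Mul(282, Pow(Add(-426, -430), -1))), Rational(1, 2))) = Mul(Rational(1, 8), Pow(Add(247446, Mul(282, Pow(-856, -1))), Rational(1, 2))) = Mul(Rational(1, 8), Pow(Add(247446, Mul(282, Rational(-1, 856))), Rational(1, 2))) = Mul(Rational(1, 8), Pow(Add(247446, Rational(-141, 428)), Rational(1, 2))) = Mul(Rational(1, 8), Pow(Rational(105906747, 428), Rational(1, 2))) = Mul(Rational(1, 8), Mul(Rational(1, 214), Pow(11332021929, Rational(1, 2)))) = Mul(Rational(1, 1712), Pow(11332021929, Rational(1, 2))) ≈ 62.180)
Pow(Add(k, Function('u')(-383)), Rational(1, 2)) = Pow(Add(Mul(Rational(1, 1712), Pow(11332021929, Rational(1, 2))), Add(-42, Mul(-15, -383))), Rational(1, 2)) = Pow(Add(Mul(Rational(1, 1712), Pow(11332021929, Rational(1, 2))), Add(-42, 5745)), Rational(1, 2)) = Pow(Add(Mul(Rational(1, 1712), Pow(11332021929, Rational(1, 2))), 5703), Rational(1, 2)) = Pow(Add(5703, Mul(Rational(1, 1712), Pow(11332021929, Rational(1, 2)))), Rational(1, 2))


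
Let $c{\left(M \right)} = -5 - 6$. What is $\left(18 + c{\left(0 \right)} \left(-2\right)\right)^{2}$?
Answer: $1600$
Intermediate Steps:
$c{\left(M \right)} = -11$ ($c{\left(M \right)} = -5 - 6 = -11$)
$\left(18 + c{\left(0 \right)} \left(-2\right)\right)^{2} = \left(18 - -22\right)^{2} = \left(18 + 22\right)^{2} = 40^{2} = 1600$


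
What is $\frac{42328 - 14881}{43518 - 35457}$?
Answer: $\frac{9149}{2687} \approx 3.4049$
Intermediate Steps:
$\frac{42328 - 14881}{43518 - 35457} = \frac{27447}{8061} = 27447 \cdot \frac{1}{8061} = \frac{9149}{2687}$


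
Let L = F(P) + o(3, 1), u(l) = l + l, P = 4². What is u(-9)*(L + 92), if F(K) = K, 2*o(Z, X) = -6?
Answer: -1890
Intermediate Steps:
o(Z, X) = -3 (o(Z, X) = (½)*(-6) = -3)
P = 16
u(l) = 2*l
L = 13 (L = 16 - 3 = 13)
u(-9)*(L + 92) = (2*(-9))*(13 + 92) = -18*105 = -1890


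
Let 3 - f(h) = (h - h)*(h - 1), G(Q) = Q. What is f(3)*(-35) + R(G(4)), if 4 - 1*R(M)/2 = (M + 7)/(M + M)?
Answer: -399/4 ≈ -99.750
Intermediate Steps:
R(M) = 8 - (7 + M)/M (R(M) = 8 - 2*(M + 7)/(M + M) = 8 - 2*(7 + M)/(2*M) = 8 - 2*(7 + M)*1/(2*M) = 8 - (7 + M)/M)
f(h) = 3 (f(h) = 3 - (h - h)*(h - 1) = 3 - 0*(-1 + h) = 3 - 1*0 = 3 + 0 = 3)
f(3)*(-35) + R(G(4)) = 3*(-35) + (7 - 7/4) = -105 + (7 - 7*1/4) = -105 + (7 - 7/4) = -105 + 21/4 = -399/4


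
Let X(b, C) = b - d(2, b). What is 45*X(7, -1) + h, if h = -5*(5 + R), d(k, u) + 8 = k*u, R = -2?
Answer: 30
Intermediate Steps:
d(k, u) = -8 + k*u
h = -15 (h = -5*(5 - 2) = -5*3 = -15)
X(b, C) = 8 - b (X(b, C) = b - (-8 + 2*b) = b + (8 - 2*b) = 8 - b)
45*X(7, -1) + h = 45*(8 - 1*7) - 15 = 45*(8 - 7) - 15 = 45*1 - 15 = 45 - 15 = 30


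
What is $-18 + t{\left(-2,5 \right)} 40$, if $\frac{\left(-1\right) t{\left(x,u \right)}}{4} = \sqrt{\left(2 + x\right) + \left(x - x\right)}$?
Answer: $-18$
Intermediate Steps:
$t{\left(x,u \right)} = - 4 \sqrt{2 + x}$ ($t{\left(x,u \right)} = - 4 \sqrt{\left(2 + x\right) + \left(x - x\right)} = - 4 \sqrt{\left(2 + x\right) + 0} = - 4 \sqrt{2 + x}$)
$-18 + t{\left(-2,5 \right)} 40 = -18 + - 4 \sqrt{2 - 2} \cdot 40 = -18 + - 4 \sqrt{0} \cdot 40 = -18 + \left(-4\right) 0 \cdot 40 = -18 + 0 \cdot 40 = -18 + 0 = -18$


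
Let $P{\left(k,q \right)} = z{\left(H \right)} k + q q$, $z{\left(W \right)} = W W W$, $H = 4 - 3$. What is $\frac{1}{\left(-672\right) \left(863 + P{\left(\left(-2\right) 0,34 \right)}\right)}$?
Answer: $- \frac{1}{1356768} \approx -7.3705 \cdot 10^{-7}$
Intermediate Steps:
$H = 1$ ($H = 4 - 3 = 1$)
$z{\left(W \right)} = W^{3}$ ($z{\left(W \right)} = W^{2} W = W^{3}$)
$P{\left(k,q \right)} = k + q^{2}$ ($P{\left(k,q \right)} = 1^{3} k + q q = 1 k + q^{2} = k + q^{2}$)
$\frac{1}{\left(-672\right) \left(863 + P{\left(\left(-2\right) 0,34 \right)}\right)} = \frac{1}{\left(-672\right) \left(863 + \left(\left(-2\right) 0 + 34^{2}\right)\right)} = \frac{1}{\left(-672\right) \left(863 + \left(0 + 1156\right)\right)} = \frac{1}{\left(-672\right) \left(863 + 1156\right)} = \frac{1}{\left(-672\right) 2019} = \frac{1}{-1356768} = - \frac{1}{1356768}$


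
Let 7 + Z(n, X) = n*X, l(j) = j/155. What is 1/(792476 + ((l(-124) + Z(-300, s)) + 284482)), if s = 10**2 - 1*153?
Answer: 5/5464251 ≈ 9.1504e-7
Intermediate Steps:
l(j) = j/155 (l(j) = j*(1/155) = j/155)
s = -53 (s = 100 - 153 = -53)
Z(n, X) = -7 + X*n (Z(n, X) = -7 + n*X = -7 + X*n)
1/(792476 + ((l(-124) + Z(-300, s)) + 284482)) = 1/(792476 + (((1/155)*(-124) + (-7 - 53*(-300))) + 284482)) = 1/(792476 + ((-4/5 + (-7 + 15900)) + 284482)) = 1/(792476 + ((-4/5 + 15893) + 284482)) = 1/(792476 + (79461/5 + 284482)) = 1/(792476 + 1501871/5) = 1/(5464251/5) = 5/5464251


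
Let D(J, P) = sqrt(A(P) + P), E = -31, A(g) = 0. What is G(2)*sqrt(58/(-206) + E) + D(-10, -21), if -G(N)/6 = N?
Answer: I*(sqrt(21) - 36*sqrt(36874)/103) ≈ -62.533*I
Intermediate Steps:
D(J, P) = sqrt(P) (D(J, P) = sqrt(0 + P) = sqrt(P))
G(N) = -6*N
G(2)*sqrt(58/(-206) + E) + D(-10, -21) = (-6*2)*sqrt(58/(-206) - 31) + sqrt(-21) = -12*sqrt(58*(-1/206) - 31) + I*sqrt(21) = -12*sqrt(-29/103 - 31) + I*sqrt(21) = -36*I*sqrt(36874)/103 + I*sqrt(21) = I*sqrt(21) - 36*I*sqrt(36874)/103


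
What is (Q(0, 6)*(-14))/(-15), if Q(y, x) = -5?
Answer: -14/3 ≈ -4.6667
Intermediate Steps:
(Q(0, 6)*(-14))/(-15) = -5*(-14)/(-15) = 70*(-1/15) = -14/3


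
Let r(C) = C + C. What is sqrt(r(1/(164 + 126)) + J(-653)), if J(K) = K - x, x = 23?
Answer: 3*I*sqrt(1579195)/145 ≈ 26.0*I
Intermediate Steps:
J(K) = -23 + K (J(K) = K - 1*23 = K - 23 = -23 + K)
r(C) = 2*C
sqrt(r(1/(164 + 126)) + J(-653)) = sqrt(2/(164 + 126) + (-23 - 653)) = sqrt(2/290 - 676) = sqrt(2*(1/290) - 676) = sqrt(1/145 - 676) = sqrt(-98019/145) = 3*I*sqrt(1579195)/145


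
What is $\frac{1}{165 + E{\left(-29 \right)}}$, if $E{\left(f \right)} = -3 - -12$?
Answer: $\frac{1}{174} \approx 0.0057471$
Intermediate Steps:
$E{\left(f \right)} = 9$ ($E{\left(f \right)} = -3 + 12 = 9$)
$\frac{1}{165 + E{\left(-29 \right)}} = \frac{1}{165 + 9} = \frac{1}{174}$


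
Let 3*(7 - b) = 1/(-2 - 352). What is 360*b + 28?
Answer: 150352/59 ≈ 2548.3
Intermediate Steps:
b = 7435/1062 (b = 7 - 1/(3*(-2 - 352)) = 7 - ⅓/(-354) = 7 - ⅓*(-1/354) = 7 + 1/1062 = 7435/1062 ≈ 7.0009)
360*b + 28 = 360*(7435/1062) + 28 = 148700/59 + 28 = 150352/59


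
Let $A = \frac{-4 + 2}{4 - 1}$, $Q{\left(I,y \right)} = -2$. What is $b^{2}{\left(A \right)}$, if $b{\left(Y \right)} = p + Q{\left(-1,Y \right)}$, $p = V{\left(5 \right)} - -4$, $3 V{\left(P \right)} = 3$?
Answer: $9$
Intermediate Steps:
$V{\left(P \right)} = 1$ ($V{\left(P \right)} = \frac{1}{3} \cdot 3 = 1$)
$p = 5$ ($p = 1 - -4 = 1 + 4 = 5$)
$A = - \frac{2}{3} \approx -0.66667$
$b{\left(Y \right)} = 3$ ($b{\left(Y \right)} = 5 - 2 = 3$)
$b^{2}{\left(A \right)} = 3^{2} = 9$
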